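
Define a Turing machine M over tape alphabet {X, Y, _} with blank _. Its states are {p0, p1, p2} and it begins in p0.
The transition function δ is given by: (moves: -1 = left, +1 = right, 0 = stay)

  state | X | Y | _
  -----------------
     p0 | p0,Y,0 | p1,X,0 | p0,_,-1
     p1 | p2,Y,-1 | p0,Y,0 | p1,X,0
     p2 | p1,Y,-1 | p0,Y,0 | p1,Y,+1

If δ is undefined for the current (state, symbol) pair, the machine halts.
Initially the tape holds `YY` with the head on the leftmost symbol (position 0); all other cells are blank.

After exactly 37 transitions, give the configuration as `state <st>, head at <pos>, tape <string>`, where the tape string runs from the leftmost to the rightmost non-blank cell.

p0 | ______[Y]Y   read Y → write X, move 0, go to p1
p1 | ______[X]Y   read X → write Y, move -1, go to p2
p2 | _____[_]YY   read _ → write Y, move +1, go to p1
p1 | _____Y[Y]Y   read Y → write Y, move 0, go to p0
p0 | _____Y[Y]Y   read Y → write X, move 0, go to p1
p1 | _____Y[X]Y   read X → write Y, move -1, go to p2
p2 | _____[Y]YY   read Y → write Y, move 0, go to p0
p0 | _____[Y]YY   read Y → write X, move 0, go to p1
p1 | _____[X]YY   read X → write Y, move -1, go to p2
p2 | ____[_]YYY   read _ → write Y, move +1, go to p1
p1 | ____Y[Y]YY   read Y → write Y, move 0, go to p0
p0 | ____Y[Y]YY   read Y → write X, move 0, go to p1
p1 | ____Y[X]YY   read X → write Y, move -1, go to p2
p2 | ____[Y]YYY   read Y → write Y, move 0, go to p0
p0 | ____[Y]YYY   read Y → write X, move 0, go to p1
p1 | ____[X]YYY   read X → write Y, move -1, go to p2
p2 | ___[_]YYYY   read _ → write Y, move +1, go to p1
p1 | ___Y[Y]YYY   read Y → write Y, move 0, go to p0
p0 | ___Y[Y]YYY   read Y → write X, move 0, go to p1
p1 | ___Y[X]YYY   read X → write Y, move -1, go to p2
p2 | ___[Y]YYYY   read Y → write Y, move 0, go to p0
p0 | ___[Y]YYYY   read Y → write X, move 0, go to p1
p1 | ___[X]YYYY   read X → write Y, move -1, go to p2
p2 | __[_]YYYYY   read _ → write Y, move +1, go to p1
p1 | __Y[Y]YYYY   read Y → write Y, move 0, go to p0
p0 | __Y[Y]YYYY   read Y → write X, move 0, go to p1
p1 | __Y[X]YYYY   read X → write Y, move -1, go to p2
p2 | __[Y]YYYYY   read Y → write Y, move 0, go to p0
p0 | __[Y]YYYYY   read Y → write X, move 0, go to p1
p1 | __[X]YYYYY   read X → write Y, move -1, go to p2
p2 | _[_]YYYYYY   read _ → write Y, move +1, go to p1
p1 | _Y[Y]YYYYY   read Y → write Y, move 0, go to p0
p0 | _Y[Y]YYYYY   read Y → write X, move 0, go to p1
p1 | _Y[X]YYYYY   read X → write Y, move -1, go to p2
p2 | _[Y]YYYYYY   read Y → write Y, move 0, go to p0
p0 | _[Y]YYYYYY   read Y → write X, move 0, go to p1
p1 | _[X]YYYYYY   read X → write Y, move -1, go to p2
p2 | [_]YYYYYYY
After 37 steps: state p2, head at -6, tape YYYYYYY.

state p2, head at -6, tape YYYYYYY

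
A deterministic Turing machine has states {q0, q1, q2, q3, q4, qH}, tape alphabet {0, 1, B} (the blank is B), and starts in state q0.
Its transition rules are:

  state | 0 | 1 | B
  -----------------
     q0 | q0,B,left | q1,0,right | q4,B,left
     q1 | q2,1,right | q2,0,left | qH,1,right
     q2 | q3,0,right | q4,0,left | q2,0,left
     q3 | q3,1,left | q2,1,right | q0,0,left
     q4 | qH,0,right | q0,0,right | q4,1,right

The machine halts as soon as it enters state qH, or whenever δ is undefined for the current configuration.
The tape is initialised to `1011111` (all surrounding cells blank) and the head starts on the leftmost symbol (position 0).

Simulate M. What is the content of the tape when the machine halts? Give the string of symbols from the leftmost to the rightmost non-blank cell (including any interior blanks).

11101B111

q0 | BB[1]011111   read 1 → write 0, move right, go to q1
q1 | BB0[0]11111   read 0 → write 1, move right, go to q2
q2 | BB01[1]1111   read 1 → write 0, move left, go to q4
q4 | BB0[1]01111   read 1 → write 0, move right, go to q0
q0 | BB00[0]1111   read 0 → write B, move left, go to q0
q0 | BB0[0]B1111   read 0 → write B, move left, go to q0
q0 | BB[0]BB1111   read 0 → write B, move left, go to q0
q0 | B[B]BBB1111   read B → write B, move left, go to q4
q4 | [B]BBBB1111   read B → write 1, move right, go to q4
q4 | 1[B]BBB1111   read B → write 1, move right, go to q4
q4 | 11[B]BB1111   read B → write 1, move right, go to q4
q4 | 111[B]B1111   read B → write 1, move right, go to q4
q4 | 1111[B]1111   read B → write 1, move right, go to q4
q4 | 11111[1]111   read 1 → write 0, move right, go to q0
q0 | 111110[1]11   read 1 → write 0, move right, go to q1
q1 | 1111100[1]1   read 1 → write 0, move left, go to q2
q2 | 111110[0]01   read 0 → write 0, move right, go to q3
q3 | 1111100[0]1   read 0 → write 1, move left, go to q3
q3 | 111110[0]11   read 0 → write 1, move left, go to q3
q3 | 11111[0]111   read 0 → write 1, move left, go to q3
q3 | 1111[1]1111   read 1 → write 1, move right, go to q2
q2 | 11111[1]111   read 1 → write 0, move left, go to q4
q4 | 1111[1]0111   read 1 → write 0, move right, go to q0
q0 | 11110[0]111   read 0 → write B, move left, go to q0
q0 | 1111[0]B111   read 0 → write B, move left, go to q0
q0 | 111[1]BB111   read 1 → write 0, move right, go to q1
q1 | 1110[B]B111   read B → write 1, move right, go to qH
qH | 11101[B]111
The non-blank tape span at halt is 11101B111.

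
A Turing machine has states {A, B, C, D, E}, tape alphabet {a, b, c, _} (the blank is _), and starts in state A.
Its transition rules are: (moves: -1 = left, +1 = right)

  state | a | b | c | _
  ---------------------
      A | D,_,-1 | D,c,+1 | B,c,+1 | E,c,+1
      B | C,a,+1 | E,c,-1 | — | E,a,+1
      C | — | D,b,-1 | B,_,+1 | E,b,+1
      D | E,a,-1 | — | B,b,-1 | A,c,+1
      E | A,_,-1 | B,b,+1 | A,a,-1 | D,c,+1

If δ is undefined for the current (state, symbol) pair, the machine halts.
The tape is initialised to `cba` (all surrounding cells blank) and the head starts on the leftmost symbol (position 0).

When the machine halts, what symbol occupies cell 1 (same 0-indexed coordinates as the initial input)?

state=A head=0 tape=__[c]ba   (A,c)→(B,c,+1)
state=B head=1 tape=__c[b]a   (B,b)→(E,c,-1)
state=E head=0 tape=__[c]ca   (E,c)→(A,a,-1)
state=A head=-1 tape=_[_]aca   (A,_)→(E,c,+1)
state=E head=0 tape=_c[a]ca   (E,a)→(A,_,-1)
state=A head=-1 tape=_[c]_ca   (A,c)→(B,c,+1)
state=B head=0 tape=_c[_]ca   (B,_)→(E,a,+1)
state=E head=1 tape=_ca[c]a   (E,c)→(A,a,-1)
state=A head=0 tape=_c[a]aa   (A,a)→(D,_,-1)
state=D head=-1 tape=_[c]_aa   (D,c)→(B,b,-1)
state=B head=-2 tape=[_]b_aa   (B,_)→(E,a,+1)
state=E head=-1 tape=a[b]_aa   (E,b)→(B,b,+1)
state=B head=0 tape=ab[_]aa   (B,_)→(E,a,+1)
state=E head=1 tape=aba[a]a   (E,a)→(A,_,-1)
state=A head=0 tape=ab[a]_a   (A,a)→(D,_,-1)
state=D head=-1 tape=a[b]__a
Cell 1 holds _ when M halts.

_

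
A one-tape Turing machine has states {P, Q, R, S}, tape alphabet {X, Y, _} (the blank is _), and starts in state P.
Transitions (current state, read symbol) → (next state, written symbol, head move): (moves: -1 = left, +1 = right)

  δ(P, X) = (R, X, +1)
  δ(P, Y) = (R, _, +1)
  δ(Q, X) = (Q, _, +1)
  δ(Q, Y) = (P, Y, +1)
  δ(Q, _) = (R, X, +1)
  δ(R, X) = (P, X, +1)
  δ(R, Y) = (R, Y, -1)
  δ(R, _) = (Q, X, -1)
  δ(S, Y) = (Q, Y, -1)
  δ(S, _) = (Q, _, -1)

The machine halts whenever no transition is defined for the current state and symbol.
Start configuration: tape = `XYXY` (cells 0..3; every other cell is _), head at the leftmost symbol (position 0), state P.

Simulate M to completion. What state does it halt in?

state=P head=0 tape=[X]YXY__   (P,X)→(R,X,+1)
state=R head=1 tape=X[Y]XY__   (R,Y)→(R,Y,-1)
state=R head=0 tape=[X]YXY__   (R,X)→(P,X,+1)
state=P head=1 tape=X[Y]XY__   (P,Y)→(R,_,+1)
state=R head=2 tape=X_[X]Y__   (R,X)→(P,X,+1)
state=P head=3 tape=X_X[Y]__   (P,Y)→(R,_,+1)
state=R head=4 tape=X_X_[_]_   (R,_)→(Q,X,-1)
state=Q head=3 tape=X_X[_]X_   (Q,_)→(R,X,+1)
state=R head=4 tape=X_XX[X]_   (R,X)→(P,X,+1)
state=P head=5 tape=X_XXX[_]
No transition is defined for (P, _); M halts in state P.

P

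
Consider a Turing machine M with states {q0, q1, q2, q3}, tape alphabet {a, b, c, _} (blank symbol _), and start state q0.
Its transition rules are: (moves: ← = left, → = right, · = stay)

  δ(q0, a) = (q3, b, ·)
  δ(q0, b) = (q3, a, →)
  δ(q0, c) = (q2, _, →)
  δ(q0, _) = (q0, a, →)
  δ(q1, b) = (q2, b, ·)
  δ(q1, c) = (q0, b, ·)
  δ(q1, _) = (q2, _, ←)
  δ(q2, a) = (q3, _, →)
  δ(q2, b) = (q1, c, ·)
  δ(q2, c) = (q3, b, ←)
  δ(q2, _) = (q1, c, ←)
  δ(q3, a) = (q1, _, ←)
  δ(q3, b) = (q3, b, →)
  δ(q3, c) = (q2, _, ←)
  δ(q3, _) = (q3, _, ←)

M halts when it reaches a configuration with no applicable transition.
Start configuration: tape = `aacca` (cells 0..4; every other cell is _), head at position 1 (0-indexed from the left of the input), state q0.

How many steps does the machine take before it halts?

q0 | a[a]cca   read a → write b, move ·, go to q3
q3 | a[b]cca   read b → write b, move →, go to q3
q3 | ab[c]ca   read c → write _, move ←, go to q2
q2 | a[b]_ca   read b → write c, move ·, go to q1
q1 | a[c]_ca   read c → write b, move ·, go to q0
q0 | a[b]_ca   read b → write a, move →, go to q3
q3 | aa[_]ca   read _ → write _, move ←, go to q3
q3 | a[a]_ca   read a → write _, move ←, go to q1
q1 | [a]__ca
M halts after 8 transitions.

8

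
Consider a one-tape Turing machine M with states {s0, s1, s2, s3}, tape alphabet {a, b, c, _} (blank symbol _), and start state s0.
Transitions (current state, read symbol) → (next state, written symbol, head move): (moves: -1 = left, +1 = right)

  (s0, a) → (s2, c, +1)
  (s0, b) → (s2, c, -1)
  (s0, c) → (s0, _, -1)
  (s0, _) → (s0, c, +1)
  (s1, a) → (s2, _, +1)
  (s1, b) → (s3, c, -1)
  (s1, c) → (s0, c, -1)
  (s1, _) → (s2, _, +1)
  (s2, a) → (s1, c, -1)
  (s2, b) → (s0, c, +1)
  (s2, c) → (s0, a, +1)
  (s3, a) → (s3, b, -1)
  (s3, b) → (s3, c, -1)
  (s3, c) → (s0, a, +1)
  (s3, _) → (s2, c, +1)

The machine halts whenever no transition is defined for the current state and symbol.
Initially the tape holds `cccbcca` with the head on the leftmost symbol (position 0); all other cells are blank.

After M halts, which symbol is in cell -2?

c

state=s0 head=0 tape=___[c]ccbcca   (s0,c)→(s0,_,-1)
state=s0 head=-1 tape=__[_]_ccbcca   (s0,_)→(s0,c,+1)
state=s0 head=0 tape=__c[_]ccbcca   (s0,_)→(s0,c,+1)
state=s0 head=1 tape=__cc[c]cbcca   (s0,c)→(s0,_,-1)
state=s0 head=0 tape=__c[c]_cbcca   (s0,c)→(s0,_,-1)
state=s0 head=-1 tape=__[c]__cbcca   (s0,c)→(s0,_,-1)
state=s0 head=-2 tape=_[_]___cbcca   (s0,_)→(s0,c,+1)
state=s0 head=-1 tape=_c[_]__cbcca   (s0,_)→(s0,c,+1)
state=s0 head=0 tape=_cc[_]_cbcca   (s0,_)→(s0,c,+1)
state=s0 head=1 tape=_ccc[_]cbcca   (s0,_)→(s0,c,+1)
state=s0 head=2 tape=_cccc[c]bcca   (s0,c)→(s0,_,-1)
state=s0 head=1 tape=_ccc[c]_bcca   (s0,c)→(s0,_,-1)
state=s0 head=0 tape=_cc[c]__bcca   (s0,c)→(s0,_,-1)
state=s0 head=-1 tape=_c[c]___bcca   (s0,c)→(s0,_,-1)
state=s0 head=-2 tape=_[c]____bcca   (s0,c)→(s0,_,-1)
state=s0 head=-3 tape=[_]_____bcca   (s0,_)→(s0,c,+1)
state=s0 head=-2 tape=c[_]____bcca   (s0,_)→(s0,c,+1)
state=s0 head=-1 tape=cc[_]___bcca   (s0,_)→(s0,c,+1)
state=s0 head=0 tape=ccc[_]__bcca   (s0,_)→(s0,c,+1)
state=s0 head=1 tape=cccc[_]_bcca   (s0,_)→(s0,c,+1)
state=s0 head=2 tape=ccccc[_]bcca   (s0,_)→(s0,c,+1)
state=s0 head=3 tape=cccccc[b]cca   (s0,b)→(s2,c,-1)
state=s2 head=2 tape=ccccc[c]ccca   (s2,c)→(s0,a,+1)
state=s0 head=3 tape=ccccca[c]cca   (s0,c)→(s0,_,-1)
state=s0 head=2 tape=ccccc[a]_cca   (s0,a)→(s2,c,+1)
state=s2 head=3 tape=cccccc[_]cca
Cell -2 holds c when M halts.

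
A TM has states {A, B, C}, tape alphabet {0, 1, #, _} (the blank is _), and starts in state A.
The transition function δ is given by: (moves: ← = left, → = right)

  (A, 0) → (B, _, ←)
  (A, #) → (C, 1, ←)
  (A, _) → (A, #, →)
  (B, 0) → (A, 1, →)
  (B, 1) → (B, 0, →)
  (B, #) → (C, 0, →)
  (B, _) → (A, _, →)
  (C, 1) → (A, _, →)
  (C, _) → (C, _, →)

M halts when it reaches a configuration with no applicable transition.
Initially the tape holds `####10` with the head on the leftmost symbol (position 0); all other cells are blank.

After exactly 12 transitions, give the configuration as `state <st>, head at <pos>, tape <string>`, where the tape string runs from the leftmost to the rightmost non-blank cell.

state A, head at 4, tape 10

state=A head=0 tape=_[#]###10   (A,#)→(C,1,←)
state=C head=-1 tape=[_]1###10   (C,_)→(C,_,→)
state=C head=0 tape=_[1]###10   (C,1)→(A,_,→)
state=A head=1 tape=__[#]##10   (A,#)→(C,1,←)
state=C head=0 tape=_[_]1##10   (C,_)→(C,_,→)
state=C head=1 tape=__[1]##10   (C,1)→(A,_,→)
state=A head=2 tape=___[#]#10   (A,#)→(C,1,←)
state=C head=1 tape=__[_]1#10   (C,_)→(C,_,→)
state=C head=2 tape=___[1]#10   (C,1)→(A,_,→)
state=A head=3 tape=____[#]10   (A,#)→(C,1,←)
state=C head=2 tape=___[_]110   (C,_)→(C,_,→)
state=C head=3 tape=____[1]10   (C,1)→(A,_,→)
state=A head=4 tape=_____[1]0
After 12 steps: state A, head at 4, tape 10.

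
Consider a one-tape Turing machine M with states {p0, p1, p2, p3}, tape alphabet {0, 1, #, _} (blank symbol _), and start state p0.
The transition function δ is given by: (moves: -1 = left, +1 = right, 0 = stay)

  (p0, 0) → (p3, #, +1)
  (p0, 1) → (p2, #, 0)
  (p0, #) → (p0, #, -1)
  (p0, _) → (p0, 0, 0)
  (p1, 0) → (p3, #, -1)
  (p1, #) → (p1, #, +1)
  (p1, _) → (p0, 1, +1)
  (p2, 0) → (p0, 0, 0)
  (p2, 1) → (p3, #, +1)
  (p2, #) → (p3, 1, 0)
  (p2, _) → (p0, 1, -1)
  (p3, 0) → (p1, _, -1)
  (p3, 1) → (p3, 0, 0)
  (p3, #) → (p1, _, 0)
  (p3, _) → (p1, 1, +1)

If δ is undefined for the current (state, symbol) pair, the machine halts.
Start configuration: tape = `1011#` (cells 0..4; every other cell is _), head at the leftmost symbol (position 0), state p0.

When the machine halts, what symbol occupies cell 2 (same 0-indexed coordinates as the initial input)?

_

p0 | _[1]011#   read 1 → write #, move 0, go to p2
p2 | _[#]011#   read # → write 1, move 0, go to p3
p3 | _[1]011#   read 1 → write 0, move 0, go to p3
p3 | _[0]011#   read 0 → write _, move -1, go to p1
p1 | [_]_011#   read _ → write 1, move +1, go to p0
p0 | 1[_]011#   read _ → write 0, move 0, go to p0
p0 | 1[0]011#   read 0 → write #, move +1, go to p3
p3 | 1#[0]11#   read 0 → write _, move -1, go to p1
p1 | 1[#]_11#   read # → write #, move +1, go to p1
p1 | 1#[_]11#   read _ → write 1, move +1, go to p0
p0 | 1#1[1]1#   read 1 → write #, move 0, go to p2
p2 | 1#1[#]1#   read # → write 1, move 0, go to p3
p3 | 1#1[1]1#   read 1 → write 0, move 0, go to p3
p3 | 1#1[0]1#   read 0 → write _, move -1, go to p1
p1 | 1#[1]_1#
Cell 2 holds _ when M halts.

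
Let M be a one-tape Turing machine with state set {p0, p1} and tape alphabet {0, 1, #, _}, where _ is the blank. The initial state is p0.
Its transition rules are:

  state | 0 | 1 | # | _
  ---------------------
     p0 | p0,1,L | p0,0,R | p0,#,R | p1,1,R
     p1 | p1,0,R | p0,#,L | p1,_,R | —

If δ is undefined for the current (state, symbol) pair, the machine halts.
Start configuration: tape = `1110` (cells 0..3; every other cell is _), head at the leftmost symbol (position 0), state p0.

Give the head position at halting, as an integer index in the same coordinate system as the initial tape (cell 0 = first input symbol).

p0 | _[1]110__   read 1 → write 0, move R, go to p0
p0 | _0[1]10__   read 1 → write 0, move R, go to p0
p0 | _00[1]0__   read 1 → write 0, move R, go to p0
p0 | _000[0]__   read 0 → write 1, move L, go to p0
p0 | _00[0]1__   read 0 → write 1, move L, go to p0
p0 | _0[0]11__   read 0 → write 1, move L, go to p0
p0 | _[0]111__   read 0 → write 1, move L, go to p0
p0 | [_]1111__   read _ → write 1, move R, go to p1
p1 | 1[1]111__   read 1 → write #, move L, go to p0
p0 | [1]#111__   read 1 → write 0, move R, go to p0
p0 | 0[#]111__   read # → write #, move R, go to p0
p0 | 0#[1]11__   read 1 → write 0, move R, go to p0
p0 | 0#0[1]1__   read 1 → write 0, move R, go to p0
p0 | 0#00[1]__   read 1 → write 0, move R, go to p0
p0 | 0#000[_]_   read _ → write 1, move R, go to p1
p1 | 0#0001[_]
At halt the head is at cell 5.

5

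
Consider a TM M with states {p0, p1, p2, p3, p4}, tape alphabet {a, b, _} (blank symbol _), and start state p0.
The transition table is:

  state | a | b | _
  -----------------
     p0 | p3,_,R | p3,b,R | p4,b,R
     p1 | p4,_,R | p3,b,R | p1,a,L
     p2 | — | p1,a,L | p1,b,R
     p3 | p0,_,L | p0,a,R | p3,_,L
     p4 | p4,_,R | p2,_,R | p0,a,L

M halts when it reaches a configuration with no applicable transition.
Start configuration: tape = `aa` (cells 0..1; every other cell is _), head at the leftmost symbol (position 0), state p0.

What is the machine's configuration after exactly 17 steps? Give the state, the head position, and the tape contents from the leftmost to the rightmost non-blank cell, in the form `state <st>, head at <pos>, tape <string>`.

state p4, head at 3, tape aab

state=p0 head=0 tape=[a]a__   (p0,a)→(p3,_,R)
state=p3 head=1 tape=_[a]__   (p3,a)→(p0,_,L)
state=p0 head=0 tape=[_]___   (p0,_)→(p4,b,R)
state=p4 head=1 tape=b[_]__   (p4,_)→(p0,a,L)
state=p0 head=0 tape=[b]a__   (p0,b)→(p3,b,R)
state=p3 head=1 tape=b[a]__   (p3,a)→(p0,_,L)
state=p0 head=0 tape=[b]___   (p0,b)→(p3,b,R)
state=p3 head=1 tape=b[_]__   (p3,_)→(p3,_,L)
state=p3 head=0 tape=[b]___   (p3,b)→(p0,a,R)
state=p0 head=1 tape=a[_]__   (p0,_)→(p4,b,R)
state=p4 head=2 tape=ab[_]_   (p4,_)→(p0,a,L)
state=p0 head=1 tape=a[b]a_   (p0,b)→(p3,b,R)
state=p3 head=2 tape=ab[a]_   (p3,a)→(p0,_,L)
state=p0 head=1 tape=a[b]__   (p0,b)→(p3,b,R)
state=p3 head=2 tape=ab[_]_   (p3,_)→(p3,_,L)
state=p3 head=1 tape=a[b]__   (p3,b)→(p0,a,R)
state=p0 head=2 tape=aa[_]_   (p0,_)→(p4,b,R)
state=p4 head=3 tape=aab[_]
After 17 steps: state p4, head at 3, tape aab.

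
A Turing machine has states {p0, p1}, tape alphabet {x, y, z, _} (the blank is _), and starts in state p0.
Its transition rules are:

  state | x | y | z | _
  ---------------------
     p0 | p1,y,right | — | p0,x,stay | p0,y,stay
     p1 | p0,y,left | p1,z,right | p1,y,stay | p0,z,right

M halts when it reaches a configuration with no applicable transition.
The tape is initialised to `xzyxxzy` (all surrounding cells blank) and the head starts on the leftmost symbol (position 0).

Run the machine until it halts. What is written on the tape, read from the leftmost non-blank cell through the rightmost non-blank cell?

state=p0 head=0 tape=[x]zyxxzy__   (p0,x)→(p1,y,right)
state=p1 head=1 tape=y[z]yxxzy__   (p1,z)→(p1,y,stay)
state=p1 head=1 tape=y[y]yxxzy__   (p1,y)→(p1,z,right)
state=p1 head=2 tape=yz[y]xxzy__   (p1,y)→(p1,z,right)
state=p1 head=3 tape=yzz[x]xzy__   (p1,x)→(p0,y,left)
state=p0 head=2 tape=yz[z]yxzy__   (p0,z)→(p0,x,stay)
state=p0 head=2 tape=yz[x]yxzy__   (p0,x)→(p1,y,right)
state=p1 head=3 tape=yzy[y]xzy__   (p1,y)→(p1,z,right)
state=p1 head=4 tape=yzyz[x]zy__   (p1,x)→(p0,y,left)
state=p0 head=3 tape=yzy[z]yzy__   (p0,z)→(p0,x,stay)
state=p0 head=3 tape=yzy[x]yzy__   (p0,x)→(p1,y,right)
state=p1 head=4 tape=yzyy[y]zy__   (p1,y)→(p1,z,right)
state=p1 head=5 tape=yzyyz[z]y__   (p1,z)→(p1,y,stay)
state=p1 head=5 tape=yzyyz[y]y__   (p1,y)→(p1,z,right)
state=p1 head=6 tape=yzyyzz[y]__   (p1,y)→(p1,z,right)
state=p1 head=7 tape=yzyyzzz[_]_   (p1,_)→(p0,z,right)
state=p0 head=8 tape=yzyyzzzz[_]   (p0,_)→(p0,y,stay)
state=p0 head=8 tape=yzyyzzzz[y]
The non-blank tape span at halt is yzyyzzzzy.

yzyyzzzzy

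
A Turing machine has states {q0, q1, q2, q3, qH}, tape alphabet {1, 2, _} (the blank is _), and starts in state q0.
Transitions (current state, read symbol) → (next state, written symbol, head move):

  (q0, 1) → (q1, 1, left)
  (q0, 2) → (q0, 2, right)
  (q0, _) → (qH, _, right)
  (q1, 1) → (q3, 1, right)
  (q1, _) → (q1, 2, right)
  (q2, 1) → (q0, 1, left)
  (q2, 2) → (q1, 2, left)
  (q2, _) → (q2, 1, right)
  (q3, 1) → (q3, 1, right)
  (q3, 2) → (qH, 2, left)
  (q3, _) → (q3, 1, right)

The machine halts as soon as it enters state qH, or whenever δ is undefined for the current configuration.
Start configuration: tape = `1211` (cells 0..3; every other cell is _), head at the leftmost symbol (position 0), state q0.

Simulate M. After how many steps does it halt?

4

state=q0 head=0 tape=_[1]211   (q0,1)→(q1,1,left)
state=q1 head=-1 tape=[_]1211   (q1,_)→(q1,2,right)
state=q1 head=0 tape=2[1]211   (q1,1)→(q3,1,right)
state=q3 head=1 tape=21[2]11   (q3,2)→(qH,2,left)
state=qH head=0 tape=2[1]211
M halts after 4 transitions.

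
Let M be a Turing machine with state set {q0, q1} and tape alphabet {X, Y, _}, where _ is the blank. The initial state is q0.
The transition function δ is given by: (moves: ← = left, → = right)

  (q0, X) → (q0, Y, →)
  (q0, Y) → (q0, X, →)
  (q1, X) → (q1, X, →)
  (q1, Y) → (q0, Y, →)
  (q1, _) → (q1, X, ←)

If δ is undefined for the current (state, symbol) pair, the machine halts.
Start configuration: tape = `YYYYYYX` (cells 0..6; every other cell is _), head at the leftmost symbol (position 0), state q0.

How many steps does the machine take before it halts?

7

q0 | [Y]YYYYYX_   read Y → write X, move →, go to q0
q0 | X[Y]YYYYX_   read Y → write X, move →, go to q0
q0 | XX[Y]YYYX_   read Y → write X, move →, go to q0
q0 | XXX[Y]YYX_   read Y → write X, move →, go to q0
q0 | XXXX[Y]YX_   read Y → write X, move →, go to q0
q0 | XXXXX[Y]X_   read Y → write X, move →, go to q0
q0 | XXXXXX[X]_   read X → write Y, move →, go to q0
q0 | XXXXXXY[_]
M halts after 7 transitions.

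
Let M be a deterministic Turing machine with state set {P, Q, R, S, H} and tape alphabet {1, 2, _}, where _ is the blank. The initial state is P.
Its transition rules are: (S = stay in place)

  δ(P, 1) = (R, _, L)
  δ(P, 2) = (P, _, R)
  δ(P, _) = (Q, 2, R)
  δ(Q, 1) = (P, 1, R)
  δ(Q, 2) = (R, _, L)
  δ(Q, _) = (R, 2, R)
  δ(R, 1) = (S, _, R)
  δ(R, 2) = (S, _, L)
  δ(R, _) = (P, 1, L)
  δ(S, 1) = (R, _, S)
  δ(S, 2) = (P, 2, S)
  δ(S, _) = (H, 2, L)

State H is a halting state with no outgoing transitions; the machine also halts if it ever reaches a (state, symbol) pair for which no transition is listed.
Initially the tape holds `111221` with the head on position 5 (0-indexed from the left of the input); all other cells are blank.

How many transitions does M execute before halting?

P | 11122[1]__   read 1 → write _, move L, go to R
R | 1112[2]___   read 2 → write _, move L, go to S
S | 111[2]____   read 2 → write 2, move S, go to P
P | 111[2]____   read 2 → write _, move R, go to P
P | 111_[_]___   read _ → write 2, move R, go to Q
Q | 111_2[_]__   read _ → write 2, move R, go to R
R | 111_22[_]_   read _ → write 1, move L, go to P
P | 111_2[2]1_   read 2 → write _, move R, go to P
P | 111_2_[1]_   read 1 → write _, move L, go to R
R | 111_2[_]__   read _ → write 1, move L, go to P
P | 111_[2]1__   read 2 → write _, move R, go to P
P | 111__[1]__   read 1 → write _, move L, go to R
R | 111_[_]___   read _ → write 1, move L, go to P
P | 111[_]1___   read _ → write 2, move R, go to Q
Q | 1112[1]___   read 1 → write 1, move R, go to P
P | 11121[_]__   read _ → write 2, move R, go to Q
Q | 111212[_]_   read _ → write 2, move R, go to R
R | 1112122[_]   read _ → write 1, move L, go to P
P | 111212[2]1   read 2 → write _, move R, go to P
P | 111212_[1]   read 1 → write _, move L, go to R
R | 111212[_]_   read _ → write 1, move L, go to P
P | 11121[2]1_   read 2 → write _, move R, go to P
P | 11121_[1]_   read 1 → write _, move L, go to R
R | 11121[_]__   read _ → write 1, move L, go to P
P | 1112[1]1__   read 1 → write _, move L, go to R
R | 111[2]_1__   read 2 → write _, move L, go to S
S | 11[1]__1__   read 1 → write _, move S, go to R
R | 11[_]__1__   read _ → write 1, move L, go to P
P | 1[1]1__1__   read 1 → write _, move L, go to R
R | [1]_1__1__   read 1 → write _, move R, go to S
S | _[_]1__1__   read _ → write 2, move L, go to H
H | [_]21__1__
M halts after 31 transitions.

31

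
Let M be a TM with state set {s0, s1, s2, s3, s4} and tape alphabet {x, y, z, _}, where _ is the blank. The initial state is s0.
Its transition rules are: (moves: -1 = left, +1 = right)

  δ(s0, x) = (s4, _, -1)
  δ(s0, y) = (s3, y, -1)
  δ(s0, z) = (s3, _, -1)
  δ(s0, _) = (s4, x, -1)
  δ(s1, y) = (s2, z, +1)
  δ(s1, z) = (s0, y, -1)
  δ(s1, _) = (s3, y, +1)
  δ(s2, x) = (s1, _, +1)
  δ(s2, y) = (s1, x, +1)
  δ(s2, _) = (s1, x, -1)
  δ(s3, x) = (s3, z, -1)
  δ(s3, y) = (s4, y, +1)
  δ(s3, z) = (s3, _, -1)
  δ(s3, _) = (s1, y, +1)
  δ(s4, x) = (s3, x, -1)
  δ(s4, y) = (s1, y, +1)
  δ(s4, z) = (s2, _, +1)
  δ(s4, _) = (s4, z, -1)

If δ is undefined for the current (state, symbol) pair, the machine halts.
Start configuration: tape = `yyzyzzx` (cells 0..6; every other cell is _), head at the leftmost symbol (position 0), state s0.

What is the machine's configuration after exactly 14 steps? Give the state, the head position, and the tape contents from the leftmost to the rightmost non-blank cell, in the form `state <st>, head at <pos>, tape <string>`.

state s2, head at 4, tape yy_xzzzx

s0 | _[y]yzyzzx   read y → write y, move -1, go to s3
s3 | [_]yyzyzzx   read _ → write y, move +1, go to s1
s1 | y[y]yzyzzx   read y → write z, move +1, go to s2
s2 | yz[y]zyzzx   read y → write x, move +1, go to s1
s1 | yzx[z]yzzx   read z → write y, move -1, go to s0
s0 | yz[x]yyzzx   read x → write _, move -1, go to s4
s4 | y[z]_yyzzx   read z → write _, move +1, go to s2
s2 | y_[_]yyzzx   read _ → write x, move -1, go to s1
s1 | y[_]xyyzzx   read _ → write y, move +1, go to s3
s3 | yy[x]yyzzx   read x → write z, move -1, go to s3
s3 | y[y]zyyzzx   read y → write y, move +1, go to s4
s4 | yy[z]yyzzx   read z → write _, move +1, go to s2
s2 | yy_[y]yzzx   read y → write x, move +1, go to s1
s1 | yy_x[y]zzx   read y → write z, move +1, go to s2
s2 | yy_xz[z]zx
After 14 steps: state s2, head at 4, tape yy_xzzzx.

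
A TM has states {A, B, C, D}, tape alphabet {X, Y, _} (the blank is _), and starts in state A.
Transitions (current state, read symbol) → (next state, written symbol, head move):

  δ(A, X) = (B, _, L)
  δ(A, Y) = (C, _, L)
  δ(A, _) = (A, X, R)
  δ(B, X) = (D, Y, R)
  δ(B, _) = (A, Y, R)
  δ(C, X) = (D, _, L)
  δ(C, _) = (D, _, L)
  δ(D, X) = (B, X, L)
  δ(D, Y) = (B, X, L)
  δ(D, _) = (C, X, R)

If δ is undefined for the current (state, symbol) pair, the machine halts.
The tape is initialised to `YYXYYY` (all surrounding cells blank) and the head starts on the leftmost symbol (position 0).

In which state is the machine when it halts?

B

A | ___[Y]YXYYY   read Y → write _, move L, go to C
C | __[_]_YXYYY   read _ → write _, move L, go to D
D | _[_]__YXYYY   read _ → write X, move R, go to C
C | _X[_]_YXYYY   read _ → write _, move L, go to D
D | _[X]__YXYYY   read X → write X, move L, go to B
B | [_]X__YXYYY   read _ → write Y, move R, go to A
A | Y[X]__YXYYY   read X → write _, move L, go to B
B | [Y]___YXYYY
No transition is defined for (B, Y); M halts in state B.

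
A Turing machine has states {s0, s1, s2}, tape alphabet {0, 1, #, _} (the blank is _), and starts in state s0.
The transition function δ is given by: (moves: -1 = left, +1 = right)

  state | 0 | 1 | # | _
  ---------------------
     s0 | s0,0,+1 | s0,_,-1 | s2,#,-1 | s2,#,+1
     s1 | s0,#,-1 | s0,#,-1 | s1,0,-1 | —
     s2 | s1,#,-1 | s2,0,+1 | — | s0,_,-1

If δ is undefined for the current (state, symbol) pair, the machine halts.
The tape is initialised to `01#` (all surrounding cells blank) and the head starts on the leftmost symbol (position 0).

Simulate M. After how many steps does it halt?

s0 | [0]1#   read 0 → write 0, move +1, go to s0
s0 | 0[1]#   read 1 → write _, move -1, go to s0
s0 | [0]_#   read 0 → write 0, move +1, go to s0
s0 | 0[_]#   read _ → write #, move +1, go to s2
s2 | 0#[#]
M halts after 4 transitions.

4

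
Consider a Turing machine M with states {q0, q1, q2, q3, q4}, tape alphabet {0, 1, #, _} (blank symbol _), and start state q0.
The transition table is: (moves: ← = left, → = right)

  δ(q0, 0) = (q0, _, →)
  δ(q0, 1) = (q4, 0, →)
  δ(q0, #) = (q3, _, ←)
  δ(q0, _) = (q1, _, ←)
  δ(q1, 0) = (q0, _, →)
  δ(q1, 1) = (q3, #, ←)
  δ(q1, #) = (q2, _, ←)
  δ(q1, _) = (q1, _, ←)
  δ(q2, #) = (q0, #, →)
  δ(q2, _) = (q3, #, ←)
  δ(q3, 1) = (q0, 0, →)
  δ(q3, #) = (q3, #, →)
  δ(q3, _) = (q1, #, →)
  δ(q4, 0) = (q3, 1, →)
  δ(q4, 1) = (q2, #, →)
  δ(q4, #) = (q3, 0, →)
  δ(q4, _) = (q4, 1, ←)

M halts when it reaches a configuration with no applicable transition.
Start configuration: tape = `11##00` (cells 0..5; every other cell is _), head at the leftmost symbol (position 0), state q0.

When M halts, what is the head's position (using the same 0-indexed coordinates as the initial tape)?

q0 | [1]1##00_   read 1 → write 0, move →, go to q4
q4 | 0[1]##00_   read 1 → write #, move →, go to q2
q2 | 0#[#]#00_   read # → write #, move →, go to q0
q0 | 0##[#]00_   read # → write _, move ←, go to q3
q3 | 0#[#]_00_   read # → write #, move →, go to q3
q3 | 0##[_]00_   read _ → write #, move →, go to q1
q1 | 0###[0]0_   read 0 → write _, move →, go to q0
q0 | 0###_[0]_   read 0 → write _, move →, go to q0
q0 | 0###__[_]   read _ → write _, move ←, go to q1
q1 | 0###_[_]_   read _ → write _, move ←, go to q1
q1 | 0###[_]__   read _ → write _, move ←, go to q1
q1 | 0##[#]___   read # → write _, move ←, go to q2
q2 | 0#[#]____   read # → write #, move →, go to q0
q0 | 0##[_]___   read _ → write _, move ←, go to q1
q1 | 0#[#]____   read # → write _, move ←, go to q2
q2 | 0[#]_____   read # → write #, move →, go to q0
q0 | 0#[_]____   read _ → write _, move ←, go to q1
q1 | 0[#]_____   read # → write _, move ←, go to q2
q2 | [0]______
At halt the head is at cell 0.

0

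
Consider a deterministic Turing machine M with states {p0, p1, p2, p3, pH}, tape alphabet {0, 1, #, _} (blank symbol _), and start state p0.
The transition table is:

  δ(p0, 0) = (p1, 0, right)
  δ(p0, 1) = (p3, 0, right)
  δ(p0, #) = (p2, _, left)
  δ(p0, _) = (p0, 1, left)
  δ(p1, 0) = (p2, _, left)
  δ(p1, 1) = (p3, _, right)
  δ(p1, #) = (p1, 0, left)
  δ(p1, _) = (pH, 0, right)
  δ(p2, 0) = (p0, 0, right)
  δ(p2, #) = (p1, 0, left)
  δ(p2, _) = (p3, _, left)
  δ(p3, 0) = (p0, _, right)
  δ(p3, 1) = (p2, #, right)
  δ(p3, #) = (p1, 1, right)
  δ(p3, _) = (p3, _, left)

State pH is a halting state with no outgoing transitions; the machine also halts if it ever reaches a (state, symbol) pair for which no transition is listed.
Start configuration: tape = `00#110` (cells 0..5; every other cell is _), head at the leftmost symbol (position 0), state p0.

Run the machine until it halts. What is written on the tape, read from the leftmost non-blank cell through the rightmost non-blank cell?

0_10_11

p0 | [0]0#110__   read 0 → write 0, move right, go to p1
p1 | 0[0]#110__   read 0 → write _, move left, go to p2
p2 | [0]_#110__   read 0 → write 0, move right, go to p0
p0 | 0[_]#110__   read _ → write 1, move left, go to p0
p0 | [0]1#110__   read 0 → write 0, move right, go to p1
p1 | 0[1]#110__   read 1 → write _, move right, go to p3
p3 | 0_[#]110__   read # → write 1, move right, go to p1
p1 | 0_1[1]10__   read 1 → write _, move right, go to p3
p3 | 0_1_[1]0__   read 1 → write #, move right, go to p2
p2 | 0_1_#[0]__   read 0 → write 0, move right, go to p0
p0 | 0_1_#0[_]_   read _ → write 1, move left, go to p0
p0 | 0_1_#[0]1_   read 0 → write 0, move right, go to p1
p1 | 0_1_#0[1]_   read 1 → write _, move right, go to p3
p3 | 0_1_#0_[_]   read _ → write _, move left, go to p3
p3 | 0_1_#0[_]_   read _ → write _, move left, go to p3
p3 | 0_1_#[0]__   read 0 → write _, move right, go to p0
p0 | 0_1_#_[_]_   read _ → write 1, move left, go to p0
p0 | 0_1_#[_]1_   read _ → write 1, move left, go to p0
p0 | 0_1_[#]11_   read # → write _, move left, go to p2
p2 | 0_1[_]_11_   read _ → write _, move left, go to p3
p3 | 0_[1]__11_   read 1 → write #, move right, go to p2
p2 | 0_#[_]_11_   read _ → write _, move left, go to p3
p3 | 0_[#]__11_   read # → write 1, move right, go to p1
p1 | 0_1[_]_11_   read _ → write 0, move right, go to pH
pH | 0_10[_]11_
The non-blank tape span at halt is 0_10_11.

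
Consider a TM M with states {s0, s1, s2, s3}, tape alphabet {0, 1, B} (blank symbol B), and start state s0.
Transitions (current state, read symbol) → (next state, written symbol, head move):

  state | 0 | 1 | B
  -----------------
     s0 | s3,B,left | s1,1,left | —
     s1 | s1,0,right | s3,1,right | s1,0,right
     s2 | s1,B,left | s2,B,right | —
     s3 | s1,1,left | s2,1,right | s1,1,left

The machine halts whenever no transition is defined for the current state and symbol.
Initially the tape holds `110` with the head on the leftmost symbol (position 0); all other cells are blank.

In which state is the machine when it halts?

s2

s0 | B[1]10B   read 1 → write 1, move left, go to s1
s1 | [B]110B   read B → write 0, move right, go to s1
s1 | 0[1]10B   read 1 → write 1, move right, go to s3
s3 | 01[1]0B   read 1 → write 1, move right, go to s2
s2 | 011[0]B   read 0 → write B, move left, go to s1
s1 | 01[1]BB   read 1 → write 1, move right, go to s3
s3 | 011[B]B   read B → write 1, move left, go to s1
s1 | 01[1]1B   read 1 → write 1, move right, go to s3
s3 | 011[1]B   read 1 → write 1, move right, go to s2
s2 | 0111[B]
No transition is defined for (s2, B); M halts in state s2.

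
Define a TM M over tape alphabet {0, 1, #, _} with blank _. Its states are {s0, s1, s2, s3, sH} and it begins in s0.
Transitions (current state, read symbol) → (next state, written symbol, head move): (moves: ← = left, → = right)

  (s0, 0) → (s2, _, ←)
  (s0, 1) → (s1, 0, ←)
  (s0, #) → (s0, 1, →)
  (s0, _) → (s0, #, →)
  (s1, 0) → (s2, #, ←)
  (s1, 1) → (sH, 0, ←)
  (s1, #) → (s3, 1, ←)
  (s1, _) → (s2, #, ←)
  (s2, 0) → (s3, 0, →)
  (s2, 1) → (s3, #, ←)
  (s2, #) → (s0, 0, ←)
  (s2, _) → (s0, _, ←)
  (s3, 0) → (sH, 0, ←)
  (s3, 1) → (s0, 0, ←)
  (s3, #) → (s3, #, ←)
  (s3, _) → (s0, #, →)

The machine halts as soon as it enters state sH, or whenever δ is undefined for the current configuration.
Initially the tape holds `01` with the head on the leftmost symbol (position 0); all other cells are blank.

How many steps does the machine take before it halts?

14

state=s0 head=0 tape=___[0]1   (s0,0)→(s2,_,←)
state=s2 head=-1 tape=__[_]_1   (s2,_)→(s0,_,←)
state=s0 head=-2 tape=_[_]__1   (s0,_)→(s0,#,→)
state=s0 head=-1 tape=_#[_]_1   (s0,_)→(s0,#,→)
state=s0 head=0 tape=_##[_]1   (s0,_)→(s0,#,→)
state=s0 head=1 tape=_###[1]   (s0,1)→(s1,0,←)
state=s1 head=0 tape=_##[#]0   (s1,#)→(s3,1,←)
state=s3 head=-1 tape=_#[#]10   (s3,#)→(s3,#,←)
state=s3 head=-2 tape=_[#]#10   (s3,#)→(s3,#,←)
state=s3 head=-3 tape=[_]##10   (s3,_)→(s0,#,→)
state=s0 head=-2 tape=#[#]#10   (s0,#)→(s0,1,→)
state=s0 head=-1 tape=#1[#]10   (s0,#)→(s0,1,→)
state=s0 head=0 tape=#11[1]0   (s0,1)→(s1,0,←)
state=s1 head=-1 tape=#1[1]00   (s1,1)→(sH,0,←)
state=sH head=-2 tape=#[1]000
M halts after 14 transitions.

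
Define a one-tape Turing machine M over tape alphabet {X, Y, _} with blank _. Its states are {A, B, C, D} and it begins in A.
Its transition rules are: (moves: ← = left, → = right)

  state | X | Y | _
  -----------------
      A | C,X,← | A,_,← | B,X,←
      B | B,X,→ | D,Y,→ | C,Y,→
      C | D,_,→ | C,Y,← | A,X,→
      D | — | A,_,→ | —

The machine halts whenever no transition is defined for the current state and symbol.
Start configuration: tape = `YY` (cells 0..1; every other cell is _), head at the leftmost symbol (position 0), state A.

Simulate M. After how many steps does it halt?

state=A head=0 tape=__[Y]Y   (A,Y)→(A,_,←)
state=A head=-1 tape=_[_]_Y   (A,_)→(B,X,←)
state=B head=-2 tape=[_]X_Y   (B,_)→(C,Y,→)
state=C head=-1 tape=Y[X]_Y   (C,X)→(D,_,→)
state=D head=0 tape=Y_[_]Y
M halts after 4 transitions.

4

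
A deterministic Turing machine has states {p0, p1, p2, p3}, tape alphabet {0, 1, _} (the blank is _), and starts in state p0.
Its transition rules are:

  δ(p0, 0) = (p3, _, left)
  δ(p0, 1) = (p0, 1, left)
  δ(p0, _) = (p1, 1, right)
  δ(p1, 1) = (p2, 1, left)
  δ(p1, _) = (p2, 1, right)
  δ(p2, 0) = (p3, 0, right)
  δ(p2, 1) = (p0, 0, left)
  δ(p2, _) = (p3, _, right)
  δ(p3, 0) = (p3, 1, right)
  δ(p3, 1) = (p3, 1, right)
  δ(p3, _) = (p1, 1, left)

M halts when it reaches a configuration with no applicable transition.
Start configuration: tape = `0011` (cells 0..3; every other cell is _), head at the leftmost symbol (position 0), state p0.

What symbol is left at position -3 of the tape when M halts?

0

state=p0 head=0 tape=____[0]011   (p0,0)→(p3,_,left)
state=p3 head=-1 tape=___[_]_011   (p3,_)→(p1,1,left)
state=p1 head=-2 tape=__[_]1_011   (p1,_)→(p2,1,right)
state=p2 head=-1 tape=__1[1]_011   (p2,1)→(p0,0,left)
state=p0 head=-2 tape=__[1]0_011   (p0,1)→(p0,1,left)
state=p0 head=-3 tape=_[_]10_011   (p0,_)→(p1,1,right)
state=p1 head=-2 tape=_1[1]0_011   (p1,1)→(p2,1,left)
state=p2 head=-3 tape=_[1]10_011   (p2,1)→(p0,0,left)
state=p0 head=-4 tape=[_]010_011   (p0,_)→(p1,1,right)
state=p1 head=-3 tape=1[0]10_011
Cell -3 holds 0 when M halts.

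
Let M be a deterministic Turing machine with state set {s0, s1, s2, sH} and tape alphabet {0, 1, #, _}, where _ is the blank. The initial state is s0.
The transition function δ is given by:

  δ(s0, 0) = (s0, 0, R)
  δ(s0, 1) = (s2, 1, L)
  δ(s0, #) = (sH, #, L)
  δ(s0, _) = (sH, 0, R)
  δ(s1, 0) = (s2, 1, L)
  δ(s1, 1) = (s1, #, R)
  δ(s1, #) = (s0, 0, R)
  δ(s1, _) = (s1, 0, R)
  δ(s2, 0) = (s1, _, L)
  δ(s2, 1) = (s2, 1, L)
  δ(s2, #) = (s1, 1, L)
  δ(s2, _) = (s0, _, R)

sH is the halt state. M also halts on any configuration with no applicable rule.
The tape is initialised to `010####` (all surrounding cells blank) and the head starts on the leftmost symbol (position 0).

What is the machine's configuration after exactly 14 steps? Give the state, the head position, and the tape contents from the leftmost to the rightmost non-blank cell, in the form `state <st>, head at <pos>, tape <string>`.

s0 | __[0]10####   read 0 → write 0, move R, go to s0
s0 | __0[1]0####   read 1 → write 1, move L, go to s2
s2 | __[0]10####   read 0 → write _, move L, go to s1
s1 | _[_]_10####   read _ → write 0, move R, go to s1
s1 | _0[_]10####   read _ → write 0, move R, go to s1
s1 | _00[1]0####   read 1 → write #, move R, go to s1
s1 | _00#[0]####   read 0 → write 1, move L, go to s2
s2 | _00[#]1####   read # → write 1, move L, go to s1
s1 | _0[0]11####   read 0 → write 1, move L, go to s2
s2 | _[0]111####   read 0 → write _, move L, go to s1
s1 | [_]_111####   read _ → write 0, move R, go to s1
s1 | 0[_]111####   read _ → write 0, move R, go to s1
s1 | 00[1]11####   read 1 → write #, move R, go to s1
s1 | 00#[1]1####   read 1 → write #, move R, go to s1
s1 | 00##[1]####
After 14 steps: state s1, head at 2, tape 00##1####.

state s1, head at 2, tape 00##1####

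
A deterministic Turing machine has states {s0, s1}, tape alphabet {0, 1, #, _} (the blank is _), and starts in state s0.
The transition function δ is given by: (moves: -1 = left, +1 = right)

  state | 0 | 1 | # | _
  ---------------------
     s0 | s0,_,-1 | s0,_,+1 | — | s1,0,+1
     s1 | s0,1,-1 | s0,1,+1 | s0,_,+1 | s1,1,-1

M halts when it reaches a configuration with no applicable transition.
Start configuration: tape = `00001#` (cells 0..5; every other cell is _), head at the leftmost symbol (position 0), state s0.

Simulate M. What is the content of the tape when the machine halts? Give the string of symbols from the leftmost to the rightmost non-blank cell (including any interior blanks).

0_0____#

s0 | __[0]0001#   read 0 → write _, move -1, go to s0
s0 | _[_]_0001#   read _ → write 0, move +1, go to s1
s1 | _0[_]0001#   read _ → write 1, move -1, go to s1
s1 | _[0]10001#   read 0 → write 1, move -1, go to s0
s0 | [_]110001#   read _ → write 0, move +1, go to s1
s1 | 0[1]10001#   read 1 → write 1, move +1, go to s0
s0 | 01[1]0001#   read 1 → write _, move +1, go to s0
s0 | 01_[0]001#   read 0 → write _, move -1, go to s0
s0 | 01[_]_001#   read _ → write 0, move +1, go to s1
s1 | 010[_]001#   read _ → write 1, move -1, go to s1
s1 | 01[0]1001#   read 0 → write 1, move -1, go to s0
s0 | 0[1]11001#   read 1 → write _, move +1, go to s0
s0 | 0_[1]1001#   read 1 → write _, move +1, go to s0
s0 | 0__[1]001#   read 1 → write _, move +1, go to s0
s0 | 0___[0]01#   read 0 → write _, move -1, go to s0
s0 | 0__[_]_01#   read _ → write 0, move +1, go to s1
s1 | 0__0[_]01#   read _ → write 1, move -1, go to s1
s1 | 0__[0]101#   read 0 → write 1, move -1, go to s0
s0 | 0_[_]1101#   read _ → write 0, move +1, go to s1
s1 | 0_0[1]101#   read 1 → write 1, move +1, go to s0
s0 | 0_01[1]01#   read 1 → write _, move +1, go to s0
s0 | 0_01_[0]1#   read 0 → write _, move -1, go to s0
s0 | 0_01[_]_1#   read _ → write 0, move +1, go to s1
s1 | 0_010[_]1#   read _ → write 1, move -1, go to s1
s1 | 0_01[0]11#   read 0 → write 1, move -1, go to s0
s0 | 0_0[1]111#   read 1 → write _, move +1, go to s0
s0 | 0_0_[1]11#   read 1 → write _, move +1, go to s0
s0 | 0_0__[1]1#   read 1 → write _, move +1, go to s0
s0 | 0_0___[1]#   read 1 → write _, move +1, go to s0
s0 | 0_0____[#]
The non-blank tape span at halt is 0_0____#.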